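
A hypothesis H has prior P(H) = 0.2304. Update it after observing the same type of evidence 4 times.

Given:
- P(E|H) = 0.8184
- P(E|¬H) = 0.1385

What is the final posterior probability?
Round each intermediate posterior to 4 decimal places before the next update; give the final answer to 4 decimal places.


Sequential Bayesian updating:

Initial prior: P(H) = 0.2304

Update 1:
  P(E) = 0.8184 × 0.2304 + 0.1385 × 0.7696 = 0.18855936 + 0.10658960 = 0.29514896
  P(H|E) = 0.18855936 / 0.29514896 = 0.6389

Update 2:
  P(E) = 0.8184 × 0.6389 + 0.1385 × 0.3611 = 0.52287576 + 0.05001235 = 0.57288811
  P(H|E) = 0.52287576 / 0.57288811 = 0.9127

Update 3:
  P(E) = 0.8184 × 0.9127 + 0.1385 × 0.0873 = 0.74695368 + 0.01209105 = 0.75904473
  P(H|E) = 0.74695368 / 0.75904473 = 0.9841

Update 4:
  P(E) = 0.8184 × 0.9841 + 0.1385 × 0.0159 = 0.80538744 + 0.00220215 = 0.80758959
  P(H|E) = 0.80538744 / 0.80758959 = 0.9973

Final posterior: 0.9973


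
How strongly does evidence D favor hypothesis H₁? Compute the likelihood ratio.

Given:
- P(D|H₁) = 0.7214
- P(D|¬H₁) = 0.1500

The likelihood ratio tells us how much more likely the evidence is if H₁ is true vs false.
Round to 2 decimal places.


Likelihood Ratio (LR) = P(D|H₁) / P(D|¬H₁)

LR = 0.7214 / 0.1500
   = 4.81

The evidence is 4.81 times more likely if H₁ is true than if H₁ is false.
LR > 1, so observing D raises the odds in favor of H₁.


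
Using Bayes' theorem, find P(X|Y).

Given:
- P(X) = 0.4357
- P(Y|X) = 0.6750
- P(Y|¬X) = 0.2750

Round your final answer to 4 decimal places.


Bayes' theorem: P(X|Y) = P(Y|X) × P(X) / P(Y)

Step 1: Calculate P(Y) using law of total probability
P(Y) = P(Y|X)P(X) + P(Y|¬X)P(¬X)
     = 0.6750 × 0.4357 + 0.2750 × 0.5643
     = 0.29409750 + 0.15518250
     = 0.44928000

Step 2: Apply Bayes' theorem
P(X|Y) = P(Y|X) × P(X) / P(Y)
       = 0.29409750 / 0.44928000
       = 0.6546


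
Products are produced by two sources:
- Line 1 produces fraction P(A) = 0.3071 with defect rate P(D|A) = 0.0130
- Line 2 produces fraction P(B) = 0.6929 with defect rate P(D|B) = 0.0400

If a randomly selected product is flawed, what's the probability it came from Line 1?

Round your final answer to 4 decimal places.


Let A = from Line 1, D = flawed

Given:
- P(A) = 0.3071, P(B) = 0.6929
- P(D|A) = 0.0130, P(D|B) = 0.0400

Step 1: Find P(D)
P(D) = P(D|A)P(A) + P(D|B)P(B)
     = 0.0130 × 0.3071 + 0.0400 × 0.6929
     = 0.00399230 + 0.02771600
     = 0.03170830

Step 2: Apply Bayes' theorem
P(A|D) = P(D|A)P(A) / P(D)
       = 0.00399230 / 0.03170830
       = 0.1259


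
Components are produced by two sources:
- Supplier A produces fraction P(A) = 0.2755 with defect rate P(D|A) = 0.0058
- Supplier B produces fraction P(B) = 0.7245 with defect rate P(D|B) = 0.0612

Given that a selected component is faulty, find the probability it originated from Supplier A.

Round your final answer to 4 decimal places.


Let A = from Supplier A, D = faulty

Given:
- P(A) = 0.2755, P(B) = 0.7245
- P(D|A) = 0.0058, P(D|B) = 0.0612

Step 1: Find P(D)
P(D) = P(D|A)P(A) + P(D|B)P(B)
     = 0.0058 × 0.2755 + 0.0612 × 0.7245
     = 0.00159790 + 0.04433940
     = 0.04593730

Step 2: Apply Bayes' theorem
P(A|D) = P(D|A)P(A) / P(D)
       = 0.00159790 / 0.04593730
       = 0.0348


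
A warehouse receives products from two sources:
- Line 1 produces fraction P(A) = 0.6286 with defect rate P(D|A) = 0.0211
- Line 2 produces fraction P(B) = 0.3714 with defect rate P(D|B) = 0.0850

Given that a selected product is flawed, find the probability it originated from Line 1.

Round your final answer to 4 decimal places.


Let A = from Line 1, D = flawed

Given:
- P(A) = 0.6286, P(B) = 0.3714
- P(D|A) = 0.0211, P(D|B) = 0.0850

Step 1: Find P(D)
P(D) = P(D|A)P(A) + P(D|B)P(B)
     = 0.0211 × 0.6286 + 0.0850 × 0.3714
     = 0.01326346 + 0.03156900
     = 0.04483246

Step 2: Apply Bayes' theorem
P(A|D) = P(D|A)P(A) / P(D)
       = 0.01326346 / 0.04483246
       = 0.2958


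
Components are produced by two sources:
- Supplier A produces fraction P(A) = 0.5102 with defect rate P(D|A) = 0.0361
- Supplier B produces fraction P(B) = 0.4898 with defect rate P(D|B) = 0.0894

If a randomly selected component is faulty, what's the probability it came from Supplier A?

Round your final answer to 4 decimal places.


Let A = from Supplier A, D = faulty

Given:
- P(A) = 0.5102, P(B) = 0.4898
- P(D|A) = 0.0361, P(D|B) = 0.0894

Step 1: Find P(D)
P(D) = P(D|A)P(A) + P(D|B)P(B)
     = 0.0361 × 0.5102 + 0.0894 × 0.4898
     = 0.01841822 + 0.04378812
     = 0.06220634

Step 2: Apply Bayes' theorem
P(A|D) = P(D|A)P(A) / P(D)
       = 0.01841822 / 0.06220634
       = 0.2961


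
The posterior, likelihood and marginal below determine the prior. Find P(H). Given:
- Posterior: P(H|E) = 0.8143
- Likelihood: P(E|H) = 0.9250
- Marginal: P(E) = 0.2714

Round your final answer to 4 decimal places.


From Bayes' theorem: P(H|E) = P(E|H) × P(H) / P(E)

Rearranging for P(H):
P(H) = P(H|E) × P(E) / P(E|H)
     = 0.8143 × 0.2714 / 0.9250
     = 0.22100102 / 0.9250
     = 0.2389


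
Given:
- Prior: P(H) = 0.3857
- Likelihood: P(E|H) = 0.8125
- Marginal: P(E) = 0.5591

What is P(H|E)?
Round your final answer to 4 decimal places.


Using Bayes' theorem:

P(H|E) = P(E|H) × P(H) / P(E)
       = 0.8125 × 0.3857 / 0.5591
       = 0.31338125 / 0.5591
       = 0.5605

The evidence strengthens our belief in H.
Prior: 0.3857 → Posterior: 0.5605


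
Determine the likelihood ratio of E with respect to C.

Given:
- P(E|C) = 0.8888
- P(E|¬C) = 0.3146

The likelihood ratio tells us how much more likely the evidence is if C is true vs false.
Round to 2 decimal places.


Likelihood Ratio (LR) = P(E|C) / P(E|¬C)

LR = 0.8888 / 0.3146
   = 2.83

The evidence is 2.83 times more likely if C is true than if C is false.
Since LR > 1, the evidence supports C over ¬C.


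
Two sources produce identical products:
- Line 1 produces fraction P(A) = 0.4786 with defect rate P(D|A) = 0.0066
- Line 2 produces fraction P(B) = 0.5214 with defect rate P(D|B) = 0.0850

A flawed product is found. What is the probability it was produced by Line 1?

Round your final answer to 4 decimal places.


Let A = from Line 1, D = flawed

Given:
- P(A) = 0.4786, P(B) = 0.5214
- P(D|A) = 0.0066, P(D|B) = 0.0850

Step 1: Find P(D)
P(D) = P(D|A)P(A) + P(D|B)P(B)
     = 0.0066 × 0.4786 + 0.0850 × 0.5214
     = 0.00315876 + 0.04431900
     = 0.04747776

Step 2: Apply Bayes' theorem
P(A|D) = P(D|A)P(A) / P(D)
       = 0.00315876 / 0.04747776
       = 0.0665


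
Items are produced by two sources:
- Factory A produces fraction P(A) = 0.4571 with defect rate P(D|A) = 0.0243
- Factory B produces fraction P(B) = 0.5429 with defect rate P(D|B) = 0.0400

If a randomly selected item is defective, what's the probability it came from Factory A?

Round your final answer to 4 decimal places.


Let A = from Factory A, D = defective

Given:
- P(A) = 0.4571, P(B) = 0.5429
- P(D|A) = 0.0243, P(D|B) = 0.0400

Step 1: Find P(D)
P(D) = P(D|A)P(A) + P(D|B)P(B)
     = 0.0243 × 0.4571 + 0.0400 × 0.5429
     = 0.01110753 + 0.02171600
     = 0.03282353

Step 2: Apply Bayes' theorem
P(A|D) = P(D|A)P(A) / P(D)
       = 0.01110753 / 0.03282353
       = 0.3384


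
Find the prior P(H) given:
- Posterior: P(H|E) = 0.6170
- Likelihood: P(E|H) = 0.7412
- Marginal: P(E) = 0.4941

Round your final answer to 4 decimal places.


From Bayes' theorem: P(H|E) = P(E|H) × P(H) / P(E)

Rearranging for P(H):
P(H) = P(H|E) × P(E) / P(E|H)
     = 0.6170 × 0.4941 / 0.7412
     = 0.30485970 / 0.7412
     = 0.4113


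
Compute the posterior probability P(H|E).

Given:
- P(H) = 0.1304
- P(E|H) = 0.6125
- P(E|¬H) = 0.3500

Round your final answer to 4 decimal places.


Bayes' theorem: P(H|E) = P(E|H) × P(H) / P(E)

Step 1: Calculate P(E) using law of total probability
P(E) = P(E|H)P(H) + P(E|¬H)P(¬H)
     = 0.6125 × 0.1304 + 0.3500 × 0.8696
     = 0.07987000 + 0.30436000
     = 0.38423000

Step 2: Apply Bayes' theorem
P(H|E) = P(E|H) × P(H) / P(E)
       = 0.07987000 / 0.38423000
       = 0.2079


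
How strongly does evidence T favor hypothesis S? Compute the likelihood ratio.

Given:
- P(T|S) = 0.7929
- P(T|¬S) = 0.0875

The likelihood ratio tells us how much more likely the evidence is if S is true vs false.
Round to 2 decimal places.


Likelihood Ratio (LR) = P(T|S) / P(T|¬S)

LR = 0.7929 / 0.0875
   = 9.06

The evidence is 9.06 times more likely if S is true than if S is false.
Since LR > 1, the evidence supports S over ¬S.


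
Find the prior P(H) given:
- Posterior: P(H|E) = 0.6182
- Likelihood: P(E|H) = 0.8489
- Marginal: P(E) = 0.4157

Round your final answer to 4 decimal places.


From Bayes' theorem: P(H|E) = P(E|H) × P(H) / P(E)

Rearranging for P(H):
P(H) = P(H|E) × P(E) / P(E|H)
     = 0.6182 × 0.4157 / 0.8489
     = 0.25698574 / 0.8489
     = 0.3027


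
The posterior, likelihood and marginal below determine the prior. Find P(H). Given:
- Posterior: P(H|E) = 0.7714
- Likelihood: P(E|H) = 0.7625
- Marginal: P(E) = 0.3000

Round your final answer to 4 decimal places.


From Bayes' theorem: P(H|E) = P(E|H) × P(H) / P(E)

Rearranging for P(H):
P(H) = P(H|E) × P(E) / P(E|H)
     = 0.7714 × 0.3000 / 0.7625
     = 0.23142000 / 0.7625
     = 0.3035


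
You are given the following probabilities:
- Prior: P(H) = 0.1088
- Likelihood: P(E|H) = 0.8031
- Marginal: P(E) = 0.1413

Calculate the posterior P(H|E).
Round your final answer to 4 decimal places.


Using Bayes' theorem:

P(H|E) = P(E|H) × P(H) / P(E)
       = 0.8031 × 0.1088 / 0.1413
       = 0.08737728 / 0.1413
       = 0.6184

The evidence strengthens our belief in H.
Prior: 0.1088 → Posterior: 0.6184


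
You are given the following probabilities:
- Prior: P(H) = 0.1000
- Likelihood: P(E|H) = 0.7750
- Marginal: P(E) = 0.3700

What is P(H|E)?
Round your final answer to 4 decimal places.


Using Bayes' theorem:

P(H|E) = P(E|H) × P(H) / P(E)
       = 0.7750 × 0.1000 / 0.3700
       = 0.07750000 / 0.3700
       = 0.2095

The evidence strengthens our belief in H.
Prior: 0.1000 → Posterior: 0.2095


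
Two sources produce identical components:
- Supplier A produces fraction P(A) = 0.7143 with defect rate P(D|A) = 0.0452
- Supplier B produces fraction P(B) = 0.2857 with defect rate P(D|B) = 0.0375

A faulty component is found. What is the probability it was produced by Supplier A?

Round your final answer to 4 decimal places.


Let A = from Supplier A, D = faulty

Given:
- P(A) = 0.7143, P(B) = 0.2857
- P(D|A) = 0.0452, P(D|B) = 0.0375

Step 1: Find P(D)
P(D) = P(D|A)P(A) + P(D|B)P(B)
     = 0.0452 × 0.7143 + 0.0375 × 0.2857
     = 0.03228636 + 0.01071375
     = 0.04300011

Step 2: Apply Bayes' theorem
P(A|D) = P(D|A)P(A) / P(D)
       = 0.03228636 / 0.04300011
       = 0.7508


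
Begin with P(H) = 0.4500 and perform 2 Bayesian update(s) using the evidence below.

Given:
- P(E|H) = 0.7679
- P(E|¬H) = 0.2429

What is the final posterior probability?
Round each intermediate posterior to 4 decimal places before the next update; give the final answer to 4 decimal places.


Sequential Bayesian updating:

Initial prior: P(H) = 0.4500

Update 1:
  P(E) = 0.7679 × 0.4500 + 0.2429 × 0.5500 = 0.34555500 + 0.13359500 = 0.47915000
  P(H|E) = 0.34555500 / 0.47915000 = 0.7212

Update 2:
  P(E) = 0.7679 × 0.7212 + 0.2429 × 0.2788 = 0.55380948 + 0.06772052 = 0.62153000
  P(H|E) = 0.55380948 / 0.62153000 = 0.8910

Final posterior: 0.8910


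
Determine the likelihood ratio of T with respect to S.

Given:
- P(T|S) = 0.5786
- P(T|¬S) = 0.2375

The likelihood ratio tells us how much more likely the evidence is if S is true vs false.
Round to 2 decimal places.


Likelihood Ratio (LR) = P(T|S) / P(T|¬S)

LR = 0.5786 / 0.2375
   = 2.44

The evidence is 2.44 times more likely if S is true than if S is false.
LR > 1, so observing T raises the odds in favor of S.


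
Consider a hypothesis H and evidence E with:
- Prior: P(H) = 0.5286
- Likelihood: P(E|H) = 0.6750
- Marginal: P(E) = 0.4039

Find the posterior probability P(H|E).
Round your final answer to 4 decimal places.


Using Bayes' theorem:

P(H|E) = P(E|H) × P(H) / P(E)
       = 0.6750 × 0.5286 / 0.4039
       = 0.35680500 / 0.4039
       = 0.8834

The evidence strengthens our belief in H.
Prior: 0.5286 → Posterior: 0.8834


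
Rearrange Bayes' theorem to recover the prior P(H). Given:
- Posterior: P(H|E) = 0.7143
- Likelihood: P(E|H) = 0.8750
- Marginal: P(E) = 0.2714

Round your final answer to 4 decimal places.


From Bayes' theorem: P(H|E) = P(E|H) × P(H) / P(E)

Rearranging for P(H):
P(H) = P(H|E) × P(E) / P(E|H)
     = 0.7143 × 0.2714 / 0.8750
     = 0.19386102 / 0.8750
     = 0.2216


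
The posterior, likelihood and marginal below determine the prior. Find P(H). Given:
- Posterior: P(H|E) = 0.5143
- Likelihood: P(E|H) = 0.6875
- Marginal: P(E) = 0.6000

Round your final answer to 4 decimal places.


From Bayes' theorem: P(H|E) = P(E|H) × P(H) / P(E)

Rearranging for P(H):
P(H) = P(H|E) × P(E) / P(E|H)
     = 0.5143 × 0.6000 / 0.6875
     = 0.30858000 / 0.6875
     = 0.4488


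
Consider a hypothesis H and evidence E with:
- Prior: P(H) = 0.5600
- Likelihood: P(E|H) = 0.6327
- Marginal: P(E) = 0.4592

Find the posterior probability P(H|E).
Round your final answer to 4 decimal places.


Using Bayes' theorem:

P(H|E) = P(E|H) × P(H) / P(E)
       = 0.6327 × 0.5600 / 0.4592
       = 0.35431200 / 0.4592
       = 0.7716

The evidence strengthens our belief in H.
Prior: 0.5600 → Posterior: 0.7716


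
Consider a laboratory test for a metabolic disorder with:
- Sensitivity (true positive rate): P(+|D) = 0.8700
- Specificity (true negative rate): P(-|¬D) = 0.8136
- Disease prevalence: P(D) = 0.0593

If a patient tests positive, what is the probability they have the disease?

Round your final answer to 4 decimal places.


Let D = has disease, + = positive test

Given:
- P(D) = 0.0593 (prevalence)
- P(+|D) = 0.8700 (sensitivity)
- P(-|¬D) = 0.8136 (specificity)
- P(+|¬D) = 0.1864 (false positive rate = 1 - specificity)

Step 1: Find P(+)
P(+) = P(+|D)P(D) + P(+|¬D)P(¬D)
     = 0.8700 × 0.0593 + 0.1864 × 0.9407
     = 0.05159100 + 0.17534648
     = 0.22693748

Step 2: Apply Bayes' theorem for P(D|+)
P(D|+) = P(+|D)P(D) / P(+)
       = 0.05159100 / 0.22693748
       = 0.2273


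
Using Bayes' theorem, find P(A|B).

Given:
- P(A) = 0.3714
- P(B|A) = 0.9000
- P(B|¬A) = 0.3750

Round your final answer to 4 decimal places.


Bayes' theorem: P(A|B) = P(B|A) × P(A) / P(B)

Step 1: Calculate P(B) using law of total probability
P(B) = P(B|A)P(A) + P(B|¬A)P(¬A)
     = 0.9000 × 0.3714 + 0.3750 × 0.6286
     = 0.33426000 + 0.23572500
     = 0.56998500

Step 2: Apply Bayes' theorem
P(A|B) = P(B|A) × P(A) / P(B)
       = 0.33426000 / 0.56998500
       = 0.5864


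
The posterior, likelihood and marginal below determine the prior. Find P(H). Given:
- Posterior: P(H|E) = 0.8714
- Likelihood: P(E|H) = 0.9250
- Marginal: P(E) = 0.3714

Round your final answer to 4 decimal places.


From Bayes' theorem: P(H|E) = P(E|H) × P(H) / P(E)

Rearranging for P(H):
P(H) = P(H|E) × P(E) / P(E|H)
     = 0.8714 × 0.3714 / 0.9250
     = 0.32363796 / 0.9250
     = 0.3499


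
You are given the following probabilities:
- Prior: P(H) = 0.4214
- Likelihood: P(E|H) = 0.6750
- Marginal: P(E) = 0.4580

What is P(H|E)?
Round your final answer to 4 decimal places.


Using Bayes' theorem:

P(H|E) = P(E|H) × P(H) / P(E)
       = 0.6750 × 0.4214 / 0.4580
       = 0.28444500 / 0.4580
       = 0.6211

The evidence strengthens our belief in H.
Prior: 0.4214 → Posterior: 0.6211


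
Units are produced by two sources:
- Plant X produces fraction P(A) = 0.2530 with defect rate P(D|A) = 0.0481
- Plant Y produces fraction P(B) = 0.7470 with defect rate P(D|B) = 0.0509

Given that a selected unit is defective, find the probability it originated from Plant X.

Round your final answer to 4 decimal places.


Let A = from Plant X, D = defective

Given:
- P(A) = 0.2530, P(B) = 0.7470
- P(D|A) = 0.0481, P(D|B) = 0.0509

Step 1: Find P(D)
P(D) = P(D|A)P(A) + P(D|B)P(B)
     = 0.0481 × 0.2530 + 0.0509 × 0.7470
     = 0.01216930 + 0.03802230
     = 0.05019160

Step 2: Apply Bayes' theorem
P(A|D) = P(D|A)P(A) / P(D)
       = 0.01216930 / 0.05019160
       = 0.2425


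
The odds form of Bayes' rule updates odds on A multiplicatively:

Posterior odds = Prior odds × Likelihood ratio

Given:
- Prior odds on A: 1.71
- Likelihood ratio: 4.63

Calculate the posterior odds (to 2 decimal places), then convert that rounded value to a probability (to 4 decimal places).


Step 1: Calculate posterior odds
Posterior odds = Prior odds × LR
               = 1.71 × 4.63
               = 7.92

Step 2: Convert to probability
P(A|E) = Posterior odds / (1 + Posterior odds)
       = 7.92 / (1 + 7.92)
       = 7.92 / 8.92
       = 0.8879

The evidence increased P(A) from 0.6310 to 0.8879.


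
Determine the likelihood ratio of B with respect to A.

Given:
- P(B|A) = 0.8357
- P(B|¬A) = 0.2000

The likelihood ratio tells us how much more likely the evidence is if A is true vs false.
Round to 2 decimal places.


Likelihood Ratio (LR) = P(B|A) / P(B|¬A)

LR = 0.8357 / 0.2000
   = 4.18

The evidence is 4.18 times more likely if A is true than if A is false.
Because LR exceeds 1, B is evidence for A.


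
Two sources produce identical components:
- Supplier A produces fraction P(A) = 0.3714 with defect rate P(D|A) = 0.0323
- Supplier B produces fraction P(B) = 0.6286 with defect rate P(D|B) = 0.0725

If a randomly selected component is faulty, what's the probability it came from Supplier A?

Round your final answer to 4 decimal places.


Let A = from Supplier A, D = faulty

Given:
- P(A) = 0.3714, P(B) = 0.6286
- P(D|A) = 0.0323, P(D|B) = 0.0725

Step 1: Find P(D)
P(D) = P(D|A)P(A) + P(D|B)P(B)
     = 0.0323 × 0.3714 + 0.0725 × 0.6286
     = 0.01199622 + 0.04557350
     = 0.05756972

Step 2: Apply Bayes' theorem
P(A|D) = P(D|A)P(A) / P(D)
       = 0.01199622 / 0.05756972
       = 0.2084


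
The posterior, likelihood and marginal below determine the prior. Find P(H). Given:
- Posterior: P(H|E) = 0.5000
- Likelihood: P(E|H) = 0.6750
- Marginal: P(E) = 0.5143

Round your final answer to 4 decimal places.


From Bayes' theorem: P(H|E) = P(E|H) × P(H) / P(E)

Rearranging for P(H):
P(H) = P(H|E) × P(E) / P(E|H)
     = 0.5000 × 0.5143 / 0.6750
     = 0.25715000 / 0.6750
     = 0.3810


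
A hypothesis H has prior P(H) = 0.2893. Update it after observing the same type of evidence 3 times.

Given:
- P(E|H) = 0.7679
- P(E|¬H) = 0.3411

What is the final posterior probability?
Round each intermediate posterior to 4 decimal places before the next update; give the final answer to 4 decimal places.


Sequential Bayesian updating:

Initial prior: P(H) = 0.2893

Update 1:
  P(E) = 0.7679 × 0.2893 + 0.3411 × 0.7107 = 0.22215347 + 0.24241977 = 0.46457324
  P(H|E) = 0.22215347 / 0.46457324 = 0.4782

Update 2:
  P(E) = 0.7679 × 0.4782 + 0.3411 × 0.5218 = 0.36720978 + 0.17798598 = 0.54519576
  P(H|E) = 0.36720978 / 0.54519576 = 0.6735

Update 3:
  P(E) = 0.7679 × 0.6735 + 0.3411 × 0.3265 = 0.51718065 + 0.11136915 = 0.62854980
  P(H|E) = 0.51718065 / 0.62854980 = 0.8228

Final posterior: 0.8228


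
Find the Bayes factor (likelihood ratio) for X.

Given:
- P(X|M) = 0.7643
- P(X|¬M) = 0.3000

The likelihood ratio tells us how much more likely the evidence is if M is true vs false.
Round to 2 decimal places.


Likelihood Ratio (LR) = P(X|M) / P(X|¬M)

LR = 0.7643 / 0.3000
   = 2.55

The evidence is 2.55 times more likely if M is true than if M is false.
Since LR > 1, the evidence supports M over ¬M.


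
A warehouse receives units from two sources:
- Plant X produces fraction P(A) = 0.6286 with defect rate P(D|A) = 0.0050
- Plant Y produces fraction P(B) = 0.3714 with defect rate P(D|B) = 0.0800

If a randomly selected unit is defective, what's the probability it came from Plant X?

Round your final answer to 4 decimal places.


Let A = from Plant X, D = defective

Given:
- P(A) = 0.6286, P(B) = 0.3714
- P(D|A) = 0.0050, P(D|B) = 0.0800

Step 1: Find P(D)
P(D) = P(D|A)P(A) + P(D|B)P(B)
     = 0.0050 × 0.6286 + 0.0800 × 0.3714
     = 0.00314300 + 0.02971200
     = 0.03285500

Step 2: Apply Bayes' theorem
P(A|D) = P(D|A)P(A) / P(D)
       = 0.00314300 / 0.03285500
       = 0.0957


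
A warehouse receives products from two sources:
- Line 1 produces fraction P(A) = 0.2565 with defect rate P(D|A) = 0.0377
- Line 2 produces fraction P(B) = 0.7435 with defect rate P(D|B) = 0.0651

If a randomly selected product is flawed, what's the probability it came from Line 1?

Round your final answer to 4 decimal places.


Let A = from Line 1, D = flawed

Given:
- P(A) = 0.2565, P(B) = 0.7435
- P(D|A) = 0.0377, P(D|B) = 0.0651

Step 1: Find P(D)
P(D) = P(D|A)P(A) + P(D|B)P(B)
     = 0.0377 × 0.2565 + 0.0651 × 0.7435
     = 0.00967005 + 0.04840185
     = 0.05807190

Step 2: Apply Bayes' theorem
P(A|D) = P(D|A)P(A) / P(D)
       = 0.00967005 / 0.05807190
       = 0.1665


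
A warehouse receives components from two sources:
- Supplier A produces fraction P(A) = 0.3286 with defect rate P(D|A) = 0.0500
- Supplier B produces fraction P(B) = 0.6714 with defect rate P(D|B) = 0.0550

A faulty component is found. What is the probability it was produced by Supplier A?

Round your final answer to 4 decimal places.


Let A = from Supplier A, D = faulty

Given:
- P(A) = 0.3286, P(B) = 0.6714
- P(D|A) = 0.0500, P(D|B) = 0.0550

Step 1: Find P(D)
P(D) = P(D|A)P(A) + P(D|B)P(B)
     = 0.0500 × 0.3286 + 0.0550 × 0.6714
     = 0.01643000 + 0.03692700
     = 0.05335700

Step 2: Apply Bayes' theorem
P(A|D) = P(D|A)P(A) / P(D)
       = 0.01643000 / 0.05335700
       = 0.3079


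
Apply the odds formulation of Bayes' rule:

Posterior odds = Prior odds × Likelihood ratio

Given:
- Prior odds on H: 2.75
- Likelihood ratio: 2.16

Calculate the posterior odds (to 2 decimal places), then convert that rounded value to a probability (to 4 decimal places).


Step 1: Calculate posterior odds
Posterior odds = Prior odds × LR
               = 2.75 × 2.16
               = 5.94

Step 2: Convert to probability
P(H|E) = Posterior odds / (1 + Posterior odds)
       = 5.94 / (1 + 5.94)
       = 5.94 / 6.94
       = 0.8559

The evidence increased P(H) from 0.7333 to 0.8559.


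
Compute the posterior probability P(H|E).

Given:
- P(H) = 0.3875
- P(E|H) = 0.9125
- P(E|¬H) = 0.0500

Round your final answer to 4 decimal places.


Bayes' theorem: P(H|E) = P(E|H) × P(H) / P(E)

Step 1: Calculate P(E) using law of total probability
P(E) = P(E|H)P(H) + P(E|¬H)P(¬H)
     = 0.9125 × 0.3875 + 0.0500 × 0.6125
     = 0.35359375 + 0.03062500
     = 0.38421875

Step 2: Apply Bayes' theorem
P(H|E) = P(E|H) × P(H) / P(E)
       = 0.35359375 / 0.38421875
       = 0.9203


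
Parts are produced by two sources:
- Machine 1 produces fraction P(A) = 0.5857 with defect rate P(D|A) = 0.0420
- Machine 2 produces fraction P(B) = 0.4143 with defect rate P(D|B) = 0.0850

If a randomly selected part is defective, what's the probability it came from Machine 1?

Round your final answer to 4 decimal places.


Let A = from Machine 1, D = defective

Given:
- P(A) = 0.5857, P(B) = 0.4143
- P(D|A) = 0.0420, P(D|B) = 0.0850

Step 1: Find P(D)
P(D) = P(D|A)P(A) + P(D|B)P(B)
     = 0.0420 × 0.5857 + 0.0850 × 0.4143
     = 0.02459940 + 0.03521550
     = 0.05981490

Step 2: Apply Bayes' theorem
P(A|D) = P(D|A)P(A) / P(D)
       = 0.02459940 / 0.05981490
       = 0.4113


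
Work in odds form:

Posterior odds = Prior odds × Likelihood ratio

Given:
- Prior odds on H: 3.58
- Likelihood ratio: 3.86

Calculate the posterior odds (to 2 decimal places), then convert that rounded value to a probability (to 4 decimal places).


Step 1: Calculate posterior odds
Posterior odds = Prior odds × LR
               = 3.58 × 3.86
               = 13.82

Step 2: Convert to probability
P(H|E) = Posterior odds / (1 + Posterior odds)
       = 13.82 / (1 + 13.82)
       = 13.82 / 14.82
       = 0.9325

The evidence increased P(H) from 0.7817 to 0.9325.


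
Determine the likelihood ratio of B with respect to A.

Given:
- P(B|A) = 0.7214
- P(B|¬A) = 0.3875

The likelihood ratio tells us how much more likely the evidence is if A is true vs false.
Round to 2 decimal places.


Likelihood Ratio (LR) = P(B|A) / P(B|¬A)

LR = 0.7214 / 0.3875
   = 1.86

The evidence is 1.86 times more likely if A is true than if A is false.
LR > 1, so observing B raises the odds in favor of A.


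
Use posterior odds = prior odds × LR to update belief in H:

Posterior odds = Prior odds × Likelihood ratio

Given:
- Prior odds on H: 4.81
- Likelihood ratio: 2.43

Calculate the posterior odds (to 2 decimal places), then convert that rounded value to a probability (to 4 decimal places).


Step 1: Calculate posterior odds
Posterior odds = Prior odds × LR
               = 4.81 × 2.43
               = 11.69

Step 2: Convert to probability
P(H|E) = Posterior odds / (1 + Posterior odds)
       = 11.69 / (1 + 11.69)
       = 11.69 / 12.69
       = 0.9212

The evidence increased P(H) from 0.8279 to 0.9212.


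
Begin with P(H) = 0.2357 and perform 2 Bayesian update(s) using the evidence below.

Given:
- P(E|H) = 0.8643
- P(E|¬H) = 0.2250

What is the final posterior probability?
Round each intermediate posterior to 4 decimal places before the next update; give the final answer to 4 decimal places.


Sequential Bayesian updating:

Initial prior: P(H) = 0.2357

Update 1:
  P(E) = 0.8643 × 0.2357 + 0.2250 × 0.7643 = 0.20371551 + 0.17196750 = 0.37568301
  P(H|E) = 0.20371551 / 0.37568301 = 0.5423

Update 2:
  P(E) = 0.8643 × 0.5423 + 0.2250 × 0.4577 = 0.46870989 + 0.10298250 = 0.57169239
  P(H|E) = 0.46870989 / 0.57169239 = 0.8199

Final posterior: 0.8199


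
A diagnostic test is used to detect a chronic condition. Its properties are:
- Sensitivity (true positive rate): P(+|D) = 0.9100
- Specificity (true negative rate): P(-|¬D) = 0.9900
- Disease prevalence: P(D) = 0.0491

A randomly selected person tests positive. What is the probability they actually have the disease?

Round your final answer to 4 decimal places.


Let D = has disease, + = positive test

Given:
- P(D) = 0.0491 (prevalence)
- P(+|D) = 0.9100 (sensitivity)
- P(-|¬D) = 0.9900 (specificity)
- P(+|¬D) = 0.0100 (false positive rate = 1 - specificity)

Step 1: Find P(+)
P(+) = P(+|D)P(D) + P(+|¬D)P(¬D)
     = 0.9100 × 0.0491 + 0.0100 × 0.9509
     = 0.04468100 + 0.00950900
     = 0.05419000

Step 2: Apply Bayes' theorem for P(D|+)
P(D|+) = P(+|D)P(D) / P(+)
       = 0.04468100 / 0.05419000
       = 0.8245


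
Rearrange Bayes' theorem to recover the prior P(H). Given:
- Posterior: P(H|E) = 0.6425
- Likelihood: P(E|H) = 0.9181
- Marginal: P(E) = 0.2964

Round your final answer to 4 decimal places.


From Bayes' theorem: P(H|E) = P(E|H) × P(H) / P(E)

Rearranging for P(H):
P(H) = P(H|E) × P(E) / P(E|H)
     = 0.6425 × 0.2964 / 0.9181
     = 0.19043700 / 0.9181
     = 0.2074


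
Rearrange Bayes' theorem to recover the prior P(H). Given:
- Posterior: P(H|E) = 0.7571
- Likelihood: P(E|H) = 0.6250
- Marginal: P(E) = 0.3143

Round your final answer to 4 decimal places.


From Bayes' theorem: P(H|E) = P(E|H) × P(H) / P(E)

Rearranging for P(H):
P(H) = P(H|E) × P(E) / P(E|H)
     = 0.7571 × 0.3143 / 0.6250
     = 0.23795653 / 0.6250
     = 0.3807


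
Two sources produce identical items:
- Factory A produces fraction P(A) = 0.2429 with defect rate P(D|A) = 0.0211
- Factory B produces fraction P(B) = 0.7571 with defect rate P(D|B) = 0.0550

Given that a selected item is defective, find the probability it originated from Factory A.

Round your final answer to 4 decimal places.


Let A = from Factory A, D = defective

Given:
- P(A) = 0.2429, P(B) = 0.7571
- P(D|A) = 0.0211, P(D|B) = 0.0550

Step 1: Find P(D)
P(D) = P(D|A)P(A) + P(D|B)P(B)
     = 0.0211 × 0.2429 + 0.0550 × 0.7571
     = 0.00512519 + 0.04164050
     = 0.04676569

Step 2: Apply Bayes' theorem
P(A|D) = P(D|A)P(A) / P(D)
       = 0.00512519 / 0.04676569
       = 0.1096


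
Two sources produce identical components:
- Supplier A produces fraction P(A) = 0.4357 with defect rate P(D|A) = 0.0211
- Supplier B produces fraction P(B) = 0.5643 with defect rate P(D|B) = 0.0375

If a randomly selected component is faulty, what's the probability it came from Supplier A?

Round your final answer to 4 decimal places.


Let A = from Supplier A, D = faulty

Given:
- P(A) = 0.4357, P(B) = 0.5643
- P(D|A) = 0.0211, P(D|B) = 0.0375

Step 1: Find P(D)
P(D) = P(D|A)P(A) + P(D|B)P(B)
     = 0.0211 × 0.4357 + 0.0375 × 0.5643
     = 0.00919327 + 0.02116125
     = 0.03035452

Step 2: Apply Bayes' theorem
P(A|D) = P(D|A)P(A) / P(D)
       = 0.00919327 / 0.03035452
       = 0.3029


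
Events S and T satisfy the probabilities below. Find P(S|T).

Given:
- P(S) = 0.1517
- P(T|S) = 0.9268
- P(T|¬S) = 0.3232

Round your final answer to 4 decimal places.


Bayes' theorem: P(S|T) = P(T|S) × P(S) / P(T)

Step 1: Calculate P(T) using law of total probability
P(T) = P(T|S)P(S) + P(T|¬S)P(¬S)
     = 0.9268 × 0.1517 + 0.3232 × 0.8483
     = 0.14059556 + 0.27417056
     = 0.41476612

Step 2: Apply Bayes' theorem
P(S|T) = P(T|S) × P(S) / P(T)
       = 0.14059556 / 0.41476612
       = 0.3390


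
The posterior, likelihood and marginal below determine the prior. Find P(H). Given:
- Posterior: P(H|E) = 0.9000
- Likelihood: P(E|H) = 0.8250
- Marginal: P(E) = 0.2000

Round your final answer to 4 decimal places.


From Bayes' theorem: P(H|E) = P(E|H) × P(H) / P(E)

Rearranging for P(H):
P(H) = P(H|E) × P(E) / P(E|H)
     = 0.9000 × 0.2000 / 0.8250
     = 0.18000000 / 0.8250
     = 0.2182


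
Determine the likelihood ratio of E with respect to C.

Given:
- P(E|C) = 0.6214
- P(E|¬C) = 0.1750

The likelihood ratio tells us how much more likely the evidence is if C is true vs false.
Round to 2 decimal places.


Likelihood Ratio (LR) = P(E|C) / P(E|¬C)

LR = 0.6214 / 0.1750
   = 3.55

The evidence is 3.55 times more likely if C is true than if C is false.
LR > 1, so observing E raises the odds in favor of C.


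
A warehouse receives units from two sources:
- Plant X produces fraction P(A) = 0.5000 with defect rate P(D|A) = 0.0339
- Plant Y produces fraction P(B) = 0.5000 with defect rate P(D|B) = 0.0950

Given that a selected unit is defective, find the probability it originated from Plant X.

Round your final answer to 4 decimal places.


Let A = from Plant X, D = defective

Given:
- P(A) = 0.5000, P(B) = 0.5000
- P(D|A) = 0.0339, P(D|B) = 0.0950

Step 1: Find P(D)
P(D) = P(D|A)P(A) + P(D|B)P(B)
     = 0.0339 × 0.5000 + 0.0950 × 0.5000
     = 0.01695000 + 0.04750000
     = 0.06445000

Step 2: Apply Bayes' theorem
P(A|D) = P(D|A)P(A) / P(D)
       = 0.01695000 / 0.06445000
       = 0.2630


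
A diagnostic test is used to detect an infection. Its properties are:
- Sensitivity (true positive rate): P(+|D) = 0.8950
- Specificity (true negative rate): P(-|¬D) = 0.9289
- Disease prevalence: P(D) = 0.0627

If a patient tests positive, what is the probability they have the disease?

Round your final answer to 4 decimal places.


Let D = has disease, + = positive test

Given:
- P(D) = 0.0627 (prevalence)
- P(+|D) = 0.8950 (sensitivity)
- P(-|¬D) = 0.9289 (specificity)
- P(+|¬D) = 0.0711 (false positive rate = 1 - specificity)

Step 1: Find P(+)
P(+) = P(+|D)P(D) + P(+|¬D)P(¬D)
     = 0.8950 × 0.0627 + 0.0711 × 0.9373
     = 0.05611650 + 0.06664203
     = 0.12275853

Step 2: Apply Bayes' theorem for P(D|+)
P(D|+) = P(+|D)P(D) / P(+)
       = 0.05611650 / 0.12275853
       = 0.4571


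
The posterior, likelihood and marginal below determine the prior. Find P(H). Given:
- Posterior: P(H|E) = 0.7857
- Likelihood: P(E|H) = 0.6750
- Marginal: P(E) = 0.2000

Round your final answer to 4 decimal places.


From Bayes' theorem: P(H|E) = P(E|H) × P(H) / P(E)

Rearranging for P(H):
P(H) = P(H|E) × P(E) / P(E|H)
     = 0.7857 × 0.2000 / 0.6750
     = 0.15714000 / 0.6750
     = 0.2328


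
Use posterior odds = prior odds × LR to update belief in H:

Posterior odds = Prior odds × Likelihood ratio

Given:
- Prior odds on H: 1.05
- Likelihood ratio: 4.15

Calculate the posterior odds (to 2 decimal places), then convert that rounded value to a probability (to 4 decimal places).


Step 1: Calculate posterior odds
Posterior odds = Prior odds × LR
               = 1.05 × 4.15
               = 4.36

Step 2: Convert to probability
P(H|E) = Posterior odds / (1 + Posterior odds)
       = 4.36 / (1 + 4.36)
       = 4.36 / 5.36
       = 0.8134

The evidence increased P(H) from 0.5122 to 0.8134.


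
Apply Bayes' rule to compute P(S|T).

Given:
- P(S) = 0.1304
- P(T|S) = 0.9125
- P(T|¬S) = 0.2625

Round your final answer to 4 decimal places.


Bayes' theorem: P(S|T) = P(T|S) × P(S) / P(T)

Step 1: Calculate P(T) using law of total probability
P(T) = P(T|S)P(S) + P(T|¬S)P(¬S)
     = 0.9125 × 0.1304 + 0.2625 × 0.8696
     = 0.11899000 + 0.22827000
     = 0.34726000

Step 2: Apply Bayes' theorem
P(S|T) = P(T|S) × P(S) / P(T)
       = 0.11899000 / 0.34726000
       = 0.3427


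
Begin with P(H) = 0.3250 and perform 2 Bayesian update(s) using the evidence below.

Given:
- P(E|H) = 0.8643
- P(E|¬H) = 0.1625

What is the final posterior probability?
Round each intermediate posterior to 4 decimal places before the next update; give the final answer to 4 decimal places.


Sequential Bayesian updating:

Initial prior: P(H) = 0.3250

Update 1:
  P(E) = 0.8643 × 0.3250 + 0.1625 × 0.6750 = 0.28089750 + 0.10968750 = 0.39058500
  P(H|E) = 0.28089750 / 0.39058500 = 0.7192

Update 2:
  P(E) = 0.8643 × 0.7192 + 0.1625 × 0.2808 = 0.62160456 + 0.04563000 = 0.66723456
  P(H|E) = 0.62160456 / 0.66723456 = 0.9316

Final posterior: 0.9316


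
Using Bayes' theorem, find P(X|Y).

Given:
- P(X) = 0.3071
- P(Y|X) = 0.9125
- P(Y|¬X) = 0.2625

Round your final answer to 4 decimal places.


Bayes' theorem: P(X|Y) = P(Y|X) × P(X) / P(Y)

Step 1: Calculate P(Y) using law of total probability
P(Y) = P(Y|X)P(X) + P(Y|¬X)P(¬X)
     = 0.9125 × 0.3071 + 0.2625 × 0.6929
     = 0.28022875 + 0.18188625
     = 0.46211500

Step 2: Apply Bayes' theorem
P(X|Y) = P(Y|X) × P(X) / P(Y)
       = 0.28022875 / 0.46211500
       = 0.6064


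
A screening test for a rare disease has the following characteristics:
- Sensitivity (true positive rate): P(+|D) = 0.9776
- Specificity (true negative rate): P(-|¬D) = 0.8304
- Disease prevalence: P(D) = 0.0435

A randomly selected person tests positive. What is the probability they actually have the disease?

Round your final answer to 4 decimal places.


Let D = has disease, + = positive test

Given:
- P(D) = 0.0435 (prevalence)
- P(+|D) = 0.9776 (sensitivity)
- P(-|¬D) = 0.8304 (specificity)
- P(+|¬D) = 0.1696 (false positive rate = 1 - specificity)

Step 1: Find P(+)
P(+) = P(+|D)P(D) + P(+|¬D)P(¬D)
     = 0.9776 × 0.0435 + 0.1696 × 0.9565
     = 0.04252560 + 0.16222240
     = 0.20474800

Step 2: Apply Bayes' theorem for P(D|+)
P(D|+) = P(+|D)P(D) / P(+)
       = 0.04252560 / 0.20474800
       = 0.2077


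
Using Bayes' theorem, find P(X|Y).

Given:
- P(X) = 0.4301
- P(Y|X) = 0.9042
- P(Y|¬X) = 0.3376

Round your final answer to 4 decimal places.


Bayes' theorem: P(X|Y) = P(Y|X) × P(X) / P(Y)

Step 1: Calculate P(Y) using law of total probability
P(Y) = P(Y|X)P(X) + P(Y|¬X)P(¬X)
     = 0.9042 × 0.4301 + 0.3376 × 0.5699
     = 0.38889642 + 0.19239824
     = 0.58129466

Step 2: Apply Bayes' theorem
P(X|Y) = P(Y|X) × P(X) / P(Y)
       = 0.38889642 / 0.58129466
       = 0.6690


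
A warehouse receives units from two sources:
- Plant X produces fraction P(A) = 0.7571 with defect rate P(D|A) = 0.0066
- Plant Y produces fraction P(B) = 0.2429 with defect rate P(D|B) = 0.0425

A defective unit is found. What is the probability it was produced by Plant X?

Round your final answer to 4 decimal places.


Let A = from Plant X, D = defective

Given:
- P(A) = 0.7571, P(B) = 0.2429
- P(D|A) = 0.0066, P(D|B) = 0.0425

Step 1: Find P(D)
P(D) = P(D|A)P(A) + P(D|B)P(B)
     = 0.0066 × 0.7571 + 0.0425 × 0.2429
     = 0.00499686 + 0.01032325
     = 0.01532011

Step 2: Apply Bayes' theorem
P(A|D) = P(D|A)P(A) / P(D)
       = 0.00499686 / 0.01532011
       = 0.3262


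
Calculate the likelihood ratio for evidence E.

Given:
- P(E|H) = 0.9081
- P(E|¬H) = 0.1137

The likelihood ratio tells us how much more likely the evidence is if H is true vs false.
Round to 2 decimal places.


Likelihood Ratio (LR) = P(E|H) / P(E|¬H)

LR = 0.9081 / 0.1137
   = 7.99

The evidence is 7.99 times more likely if H is true than if H is false.
LR > 1, so observing E raises the odds in favor of H.


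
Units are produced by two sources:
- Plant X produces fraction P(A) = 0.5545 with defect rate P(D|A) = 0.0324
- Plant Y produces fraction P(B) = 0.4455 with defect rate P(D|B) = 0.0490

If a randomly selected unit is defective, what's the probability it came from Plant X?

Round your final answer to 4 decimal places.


Let A = from Plant X, D = defective

Given:
- P(A) = 0.5545, P(B) = 0.4455
- P(D|A) = 0.0324, P(D|B) = 0.0490

Step 1: Find P(D)
P(D) = P(D|A)P(A) + P(D|B)P(B)
     = 0.0324 × 0.5545 + 0.0490 × 0.4455
     = 0.01796580 + 0.02182950
     = 0.03979530

Step 2: Apply Bayes' theorem
P(A|D) = P(D|A)P(A) / P(D)
       = 0.01796580 / 0.03979530
       = 0.4515


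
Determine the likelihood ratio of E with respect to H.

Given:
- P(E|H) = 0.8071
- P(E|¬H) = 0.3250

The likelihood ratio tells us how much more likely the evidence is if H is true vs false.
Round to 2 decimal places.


Likelihood Ratio (LR) = P(E|H) / P(E|¬H)

LR = 0.8071 / 0.3250
   = 2.48

The evidence is 2.48 times more likely if H is true than if H is false.
LR > 1, so observing E raises the odds in favor of H.


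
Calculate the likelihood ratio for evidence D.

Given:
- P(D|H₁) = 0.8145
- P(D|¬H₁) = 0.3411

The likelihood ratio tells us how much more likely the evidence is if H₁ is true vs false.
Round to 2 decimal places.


Likelihood Ratio (LR) = P(D|H₁) / P(D|¬H₁)

LR = 0.8145 / 0.3411
   = 2.39

The evidence is 2.39 times more likely if H₁ is true than if H₁ is false.
Because LR exceeds 1, D is evidence for H₁.


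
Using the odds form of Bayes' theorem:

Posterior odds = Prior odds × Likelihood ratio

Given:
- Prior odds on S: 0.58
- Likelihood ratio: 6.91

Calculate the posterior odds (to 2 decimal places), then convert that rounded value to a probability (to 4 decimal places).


Step 1: Calculate posterior odds
Posterior odds = Prior odds × LR
               = 0.58 × 6.91
               = 4.01

Step 2: Convert to probability
P(S|E) = Posterior odds / (1 + Posterior odds)
       = 4.01 / (1 + 4.01)
       = 4.01 / 5.01
       = 0.8004

The evidence increased P(S) from 0.3671 to 0.8004.


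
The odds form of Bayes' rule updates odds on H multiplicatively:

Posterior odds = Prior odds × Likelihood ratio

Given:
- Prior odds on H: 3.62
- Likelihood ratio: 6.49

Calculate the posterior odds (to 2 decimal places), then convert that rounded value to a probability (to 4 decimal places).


Step 1: Calculate posterior odds
Posterior odds = Prior odds × LR
               = 3.62 × 6.49
               = 23.49

Step 2: Convert to probability
P(H|E) = Posterior odds / (1 + Posterior odds)
       = 23.49 / (1 + 23.49)
       = 23.49 / 24.49
       = 0.9592

The evidence increased P(H) from 0.7835 to 0.9592.


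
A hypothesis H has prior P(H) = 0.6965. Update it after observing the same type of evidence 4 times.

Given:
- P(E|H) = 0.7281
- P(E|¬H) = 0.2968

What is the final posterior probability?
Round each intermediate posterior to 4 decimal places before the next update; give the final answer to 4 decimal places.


Sequential Bayesian updating:

Initial prior: P(H) = 0.6965

Update 1:
  P(E) = 0.7281 × 0.6965 + 0.2968 × 0.3035 = 0.50712165 + 0.09007880 = 0.59720045
  P(H|E) = 0.50712165 / 0.59720045 = 0.8492

Update 2:
  P(E) = 0.7281 × 0.8492 + 0.2968 × 0.1508 = 0.61830252 + 0.04475744 = 0.66305996
  P(H|E) = 0.61830252 / 0.66305996 = 0.9325

Update 3:
  P(E) = 0.7281 × 0.9325 + 0.2968 × 0.0675 = 0.67895325 + 0.02003400 = 0.69898725
  P(H|E) = 0.67895325 / 0.69898725 = 0.9713

Update 4:
  P(E) = 0.7281 × 0.9713 + 0.2968 × 0.0287 = 0.70720353 + 0.00851816 = 0.71572169
  P(H|E) = 0.70720353 / 0.71572169 = 0.9881

Final posterior: 0.9881
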